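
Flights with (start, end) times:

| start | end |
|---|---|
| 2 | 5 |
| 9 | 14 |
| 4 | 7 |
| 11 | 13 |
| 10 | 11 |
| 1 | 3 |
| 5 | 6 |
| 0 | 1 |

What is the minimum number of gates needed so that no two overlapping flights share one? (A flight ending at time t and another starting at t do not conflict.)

2

The answer is the maximum number of intervals overlapping at any instant.
starts: [0, 1, 2, 4, 5, 9, 10, 11]
ends:   [1, 3, 5, 6, 7, 11, 13, 14]
s0→1 e1→0 s1→1 s2→2  — peak 2.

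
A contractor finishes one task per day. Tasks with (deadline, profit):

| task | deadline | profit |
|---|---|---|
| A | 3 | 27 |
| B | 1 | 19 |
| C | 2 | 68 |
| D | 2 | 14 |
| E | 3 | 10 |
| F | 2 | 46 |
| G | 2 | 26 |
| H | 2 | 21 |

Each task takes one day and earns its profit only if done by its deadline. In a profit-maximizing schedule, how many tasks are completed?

3

By profit: C(d2,68), F(d2,46), A(d3,27), G(d2,26), H(d2,21), B(d1,19), D(d2,14), E(d3,10)
C→slot 2; F→slot 1; A→slot 3; G skipped; H skipped; B skipped; D skipped; E skipped.
3 of 8 scheduled.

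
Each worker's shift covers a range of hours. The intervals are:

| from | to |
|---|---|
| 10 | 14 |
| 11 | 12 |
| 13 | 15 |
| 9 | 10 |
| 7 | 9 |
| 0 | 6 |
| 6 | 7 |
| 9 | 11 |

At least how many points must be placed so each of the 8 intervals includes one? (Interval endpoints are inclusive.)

4

Sorted: [0,6] [6,7] [7,9] [9,10] [9,11] [11,12] [10,14] [13,15]
{[0,6],[6,7]} hit by 6; {[7,9],[9,10],[9,11]} hit by 9; {[11,12],[10,14]} hit by 12; {[13,15]} hit by 15.
Points: 6, 9, 12, 15 (4 total).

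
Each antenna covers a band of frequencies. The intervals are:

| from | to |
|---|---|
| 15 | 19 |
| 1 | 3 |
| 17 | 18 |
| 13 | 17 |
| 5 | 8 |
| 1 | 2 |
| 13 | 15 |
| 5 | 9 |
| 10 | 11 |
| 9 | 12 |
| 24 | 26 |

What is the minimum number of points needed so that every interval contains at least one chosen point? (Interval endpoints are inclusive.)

6

Sort by right endpoint; whenever an interval is uncovered, place a point at its right end.
Sorted: [1,2] [1,3] [5,8] [5,9] [10,11] [9,12] [13,15] [13,17] [17,18] [15,19] [24,26]
{[1,2],[1,3]} hit by 2; {[5,8],[5,9]} hit by 8; {[10,11],[9,12]} hit by 11; {[13,15],[13,17]} hit by 15; {[17,18],[15,19]} hit by 18; {[24,26]} hit by 26.
Points: 2, 8, 11, 15, 18, 26 (6 total).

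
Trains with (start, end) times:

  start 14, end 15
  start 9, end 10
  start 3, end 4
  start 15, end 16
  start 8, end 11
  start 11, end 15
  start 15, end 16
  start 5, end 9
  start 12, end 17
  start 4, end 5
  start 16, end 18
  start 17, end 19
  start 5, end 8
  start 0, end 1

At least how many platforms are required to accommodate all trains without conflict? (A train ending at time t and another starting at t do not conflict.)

starts: [0, 3, 4, 5, 5, 8, 9, 11, 12, 14, 15, 15, 16, 17]
ends:   [1, 4, 5, 8, 9, 10, 11, 15, 15, 16, 16, 17, 18, 19]
s0→1 e1→0 s3→1 e4→0 s4→1 e5→0 s5→1 s5→2 e8→1 s8→2 e9→1 s9→2 e10→1 e11→0 s11→1 s12→2 s14→3  — peak 3.

3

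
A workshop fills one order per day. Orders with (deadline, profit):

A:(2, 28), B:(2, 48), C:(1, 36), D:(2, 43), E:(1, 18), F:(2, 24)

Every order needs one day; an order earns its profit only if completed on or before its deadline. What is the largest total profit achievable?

91

By profit: B(d2,48), D(d2,43), C(d1,36), A(d2,28), F(d2,24), E(d1,18)
B→slot 2; D→slot 1; C skipped; A skipped; F skipped; E skipped.
Profit = 43 + 48 = 91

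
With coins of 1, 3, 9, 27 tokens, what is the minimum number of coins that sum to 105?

7

Greedy: take as many of the largest coin as possible, then repeat with the remainder.
105 − 3×27→24 − 2×9→6 − 2×3→0
Total coins = 3 + 2 + 2 = 7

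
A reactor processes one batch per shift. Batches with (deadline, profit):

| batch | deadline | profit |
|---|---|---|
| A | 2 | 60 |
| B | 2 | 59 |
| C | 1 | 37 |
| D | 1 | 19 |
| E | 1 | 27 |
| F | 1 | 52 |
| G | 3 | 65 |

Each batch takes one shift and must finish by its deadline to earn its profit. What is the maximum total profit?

184

Profit order: G=65 A=60 B=59 F=52 C=37 E=27 D=19
Assign: G→slot 3, A→slot 2, B→slot 1, F skipped, C skipped, E skipped, D skipped.
Slots: [1:B] [2:A] [3:G]
Profit = 59 + 60 + 65 = 184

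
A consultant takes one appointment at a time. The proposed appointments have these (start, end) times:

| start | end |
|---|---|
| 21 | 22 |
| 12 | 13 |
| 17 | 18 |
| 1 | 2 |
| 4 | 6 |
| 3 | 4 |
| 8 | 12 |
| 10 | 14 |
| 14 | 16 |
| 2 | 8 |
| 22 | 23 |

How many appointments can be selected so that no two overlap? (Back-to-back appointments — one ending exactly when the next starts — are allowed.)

Greedy by earliest finish: after sorting by end time, pick each interval compatible with the last pick.
Sorted by end: (1,2)  (3,4)  (4,6)  (2,8)  (8,12)  (12,13)  (10,14)  (14,16)  (17,18)  (21,22)  (22,23)
take (1,2); take (3,4); take (4,6); take (8,12); take (12,13); take (14,16); take (17,18); take (21,22); take (22,23).
Selected 9 appointments.

9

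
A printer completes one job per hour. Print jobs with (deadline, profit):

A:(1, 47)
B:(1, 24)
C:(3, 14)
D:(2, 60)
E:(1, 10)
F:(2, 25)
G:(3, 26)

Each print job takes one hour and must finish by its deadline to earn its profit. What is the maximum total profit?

133

Sort by profit descending; place each in the latest free slot ≤ its deadline.
By profit: D(d2,60), A(d1,47), G(d3,26), F(d2,25), B(d1,24), C(d3,14), E(d1,10)
D→slot 2; A→slot 1; G→slot 3; F skipped; B skipped; C skipped; E skipped.
Profit = 47 + 60 + 26 = 133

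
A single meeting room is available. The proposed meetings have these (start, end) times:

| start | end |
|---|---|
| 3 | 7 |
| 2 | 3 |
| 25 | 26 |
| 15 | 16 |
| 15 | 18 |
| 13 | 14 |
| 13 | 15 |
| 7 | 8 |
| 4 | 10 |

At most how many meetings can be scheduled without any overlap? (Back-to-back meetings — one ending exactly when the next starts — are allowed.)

6

Sort by end time and greedily take each interval whose start is ≥ the last chosen end.
By end time: (2,3), (3,7), (7,8), (4,10), (13,14), (13,15), (15,16), (15,18), (25,26).
Pick (2,3); next start ≥ 3 → (3,7); next start ≥ 7 → (7,8); next start ≥ 8 → (13,14); next start ≥ 14 → (15,16); next start ≥ 16 → (25,26).
Selected 6 meetings.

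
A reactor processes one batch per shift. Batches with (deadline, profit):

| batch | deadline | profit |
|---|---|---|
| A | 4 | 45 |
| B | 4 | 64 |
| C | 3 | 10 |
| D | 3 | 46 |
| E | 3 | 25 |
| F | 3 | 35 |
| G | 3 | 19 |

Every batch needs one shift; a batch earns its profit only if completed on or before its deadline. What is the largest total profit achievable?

By profit: B(d4,64), D(d3,46), A(d4,45), F(d3,35), E(d3,25), G(d3,19), C(d3,10)
B→slot 4; D→slot 3; A→slot 2; F→slot 1; E skipped; G skipped; C skipped.
Profit = 35 + 45 + 46 + 64 = 190

190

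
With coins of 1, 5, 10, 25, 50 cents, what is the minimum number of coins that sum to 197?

Greedy: take as many of the largest coin as possible, then repeat with the remainder.
197 = 3×50 + 1×25 + 2×10 + 2×1
Total coins = 3 + 1 + 2 + 2 = 8

8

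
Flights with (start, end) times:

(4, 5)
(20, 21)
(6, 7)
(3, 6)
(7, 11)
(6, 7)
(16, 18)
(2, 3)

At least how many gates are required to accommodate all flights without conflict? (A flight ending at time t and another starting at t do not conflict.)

Events (time:±→running): 2:+→1 3:-→0 3:+→1 4:+→2 … peak 2.

2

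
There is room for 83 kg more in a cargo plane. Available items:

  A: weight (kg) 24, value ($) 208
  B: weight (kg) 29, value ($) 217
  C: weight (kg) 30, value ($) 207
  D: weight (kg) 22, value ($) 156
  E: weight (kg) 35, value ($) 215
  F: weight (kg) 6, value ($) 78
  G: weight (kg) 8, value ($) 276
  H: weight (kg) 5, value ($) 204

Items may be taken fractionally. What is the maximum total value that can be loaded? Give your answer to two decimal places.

Greedy by value/weight ratio, highest first.
Ratios (sorted): H 40.80, G 34.50, F 13.00, A 8.67, B 7.48, D 7.09, C 6.90, E 6.14
take H (5 @ 204); take G (8 @ 276); take F (6 @ 78); take A (24 @ 208); take B (29 @ 217); take 11/22 of D → 78.00. Capacity used 83/83.
Total value = 1061.00

1061.00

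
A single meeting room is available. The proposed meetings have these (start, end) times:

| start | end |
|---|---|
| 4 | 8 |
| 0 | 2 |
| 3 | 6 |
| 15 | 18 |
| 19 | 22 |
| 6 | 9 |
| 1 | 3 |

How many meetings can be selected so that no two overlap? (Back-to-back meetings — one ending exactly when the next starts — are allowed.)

5

By end time: (0,2), (1,3), (3,6), (4,8), (6,9), (15,18), (19,22).
Pick (0,2); next start ≥ 2 → (3,6); next start ≥ 6 → (6,9); next start ≥ 9 → (15,18); next start ≥ 18 → (19,22).
Selected 5 meetings.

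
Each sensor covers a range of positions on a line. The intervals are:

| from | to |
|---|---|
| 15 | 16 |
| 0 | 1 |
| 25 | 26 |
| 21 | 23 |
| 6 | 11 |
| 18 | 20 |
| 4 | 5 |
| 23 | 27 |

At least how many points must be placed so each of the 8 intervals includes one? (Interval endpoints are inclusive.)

Sort by right endpoint; whenever an interval is uncovered, place a point at its right end.
Sorted: [0,1] [4,5] [6,11] [15,16] [18,20] [21,23] [25,26] [23,27]
{[0,1]} hit by 1; {[4,5]} hit by 5; {[6,11]} hit by 11; {[15,16]} hit by 16; {[18,20]} hit by 20; {[21,23]} hit by 23; {[25,26],[23,27]} hit by 26.
Points: 1, 5, 11, 16, 20, 23, 26 (7 total).

7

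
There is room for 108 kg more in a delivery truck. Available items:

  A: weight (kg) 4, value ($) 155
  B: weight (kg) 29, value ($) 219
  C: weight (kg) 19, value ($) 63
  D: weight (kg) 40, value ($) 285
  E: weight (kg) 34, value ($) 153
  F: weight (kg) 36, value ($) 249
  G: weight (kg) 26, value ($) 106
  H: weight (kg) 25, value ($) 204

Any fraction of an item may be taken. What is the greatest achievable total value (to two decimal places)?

Greedy by value/weight ratio, highest first.
Ratios (sorted): A 38.75, H 8.16, B 7.55, D 7.12, F 6.92, E 4.50, G 4.08, C 3.32
take A (4 @ 155); take H (25 @ 204); take B (29 @ 219); take D (40 @ 285); take 10/36 of F → 69.17. Capacity used 108/108.
Total value = 932.17

932.17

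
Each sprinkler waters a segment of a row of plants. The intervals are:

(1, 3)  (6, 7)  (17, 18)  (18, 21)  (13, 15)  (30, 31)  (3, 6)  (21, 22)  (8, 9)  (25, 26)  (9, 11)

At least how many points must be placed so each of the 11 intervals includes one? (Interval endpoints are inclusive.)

Sort by right endpoint; whenever an interval is uncovered, place a point at its right end.
By right end: [1,3]  [3,6]  [6,7]  [8,9]  [9,11]  [13,15]  [17,18]  [18,21]  [21,22]  [25,26]  [30,31]
[1,3] uncovered → point at 3; [6,7] uncovered → point at 7; [8,9] uncovered → point at 9; [13,15] uncovered → point at 15; [17,18] uncovered → point at 18; [21,22] uncovered → point at 22; [25,26] uncovered → point at 26; [30,31] uncovered → point at 31.
Points: 3, 7, 9, 15, 18, 22, 26, 31 (8 total).

8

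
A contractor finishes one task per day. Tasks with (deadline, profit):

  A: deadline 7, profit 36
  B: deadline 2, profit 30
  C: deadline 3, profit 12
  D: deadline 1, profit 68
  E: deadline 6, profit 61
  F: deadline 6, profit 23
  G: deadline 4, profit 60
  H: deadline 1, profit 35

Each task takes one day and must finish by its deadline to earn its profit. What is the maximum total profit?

Sort by profit descending; place each in the latest free slot ≤ its deadline.
Profit order: D=68 E=61 G=60 A=36 H=35 B=30 F=23 C=12
Assign: D→slot 1, E→slot 6, G→slot 4, A→slot 7, H skipped, B→slot 2, F→slot 5, C→slot 3.
Slots: [1:D] [2:B] [3:C] [4:G] [5:F] [6:E] [7:A]
Profit = 68 + 30 + 12 + 60 + 23 + 61 + 36 = 290

290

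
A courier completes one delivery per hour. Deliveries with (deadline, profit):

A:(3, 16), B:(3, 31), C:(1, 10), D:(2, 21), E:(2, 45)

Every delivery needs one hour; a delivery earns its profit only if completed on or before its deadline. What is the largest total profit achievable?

Take jobs in profit order; each goes to the latest open slot no later than its deadline.
By profit: E(d2,45), B(d3,31), D(d2,21), A(d3,16), C(d1,10)
E→slot 2; B→slot 3; D→slot 1; A skipped; C skipped.
Profit = 21 + 45 + 31 = 97

97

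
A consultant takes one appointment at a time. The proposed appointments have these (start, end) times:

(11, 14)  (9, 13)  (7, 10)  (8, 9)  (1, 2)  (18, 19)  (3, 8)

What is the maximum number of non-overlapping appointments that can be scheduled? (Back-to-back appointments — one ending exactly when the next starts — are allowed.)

5

Sort by end time and greedily take each interval whose start is ≥ the last chosen end.
By end time: (1,2), (3,8), (8,9), (7,10), (9,13), (11,14), (18,19).
Pick (1,2); next start ≥ 2 → (3,8); next start ≥ 8 → (8,9); next start ≥ 9 → (9,13); next start ≥ 13 → (18,19).
Selected 5 appointments.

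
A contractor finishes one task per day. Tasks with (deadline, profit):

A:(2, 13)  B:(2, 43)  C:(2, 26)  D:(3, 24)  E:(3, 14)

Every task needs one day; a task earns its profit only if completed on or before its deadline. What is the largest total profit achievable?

Sort by profit descending; place each in the latest free slot ≤ its deadline.
By profit: B(d2,43), C(d2,26), D(d3,24), E(d3,14), A(d2,13)
B→slot 2; C→slot 1; D→slot 3; E skipped; A skipped.
Profit = 26 + 43 + 24 = 93

93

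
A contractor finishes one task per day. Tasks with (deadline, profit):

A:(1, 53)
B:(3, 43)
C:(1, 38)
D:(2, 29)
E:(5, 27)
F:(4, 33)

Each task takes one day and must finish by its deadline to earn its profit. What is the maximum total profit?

185

Take jobs in profit order; each goes to the latest open slot no later than its deadline.
Profit order: A=53 B=43 C=38 F=33 D=29 E=27
Assign: A→slot 1, B→slot 3, C skipped, F→slot 4, D→slot 2, E→slot 5.
Slots: [1:A] [2:D] [3:B] [4:F] [5:E]
Profit = 53 + 29 + 43 + 33 + 27 = 185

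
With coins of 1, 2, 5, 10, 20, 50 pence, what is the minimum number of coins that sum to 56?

3

Greedy: take as many of the largest coin as possible, then repeat with the remainder.
56 = 1×50 + 1×5 + 1×1
Total coins = 1 + 1 + 1 = 3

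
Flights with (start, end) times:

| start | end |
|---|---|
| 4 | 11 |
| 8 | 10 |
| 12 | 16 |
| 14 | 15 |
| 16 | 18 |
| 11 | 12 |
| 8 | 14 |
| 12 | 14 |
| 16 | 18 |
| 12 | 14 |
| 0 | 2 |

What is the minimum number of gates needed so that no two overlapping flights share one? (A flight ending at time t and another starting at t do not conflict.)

4

Events (time:±→running): 0:+→1 2:-→0 4:+→1 8:+→2 8:+→3 10:-→2 11:-→1 11:+→2 12:-→1 12:+→2 12:+→3 12:+→4 … peak 4.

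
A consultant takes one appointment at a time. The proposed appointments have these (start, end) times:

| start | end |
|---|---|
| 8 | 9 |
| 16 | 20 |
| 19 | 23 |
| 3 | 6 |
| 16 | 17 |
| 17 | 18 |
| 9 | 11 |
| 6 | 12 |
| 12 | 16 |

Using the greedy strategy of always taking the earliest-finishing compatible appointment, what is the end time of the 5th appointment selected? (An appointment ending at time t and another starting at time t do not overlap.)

Sorted by end: (3,6)  (8,9)  (9,11)  (6,12)  (12,16)  (16,17)  (17,18)  (16,20)  (19,23)
take (3,6); take (8,9); take (9,11); take (12,16); take (16,17); take (17,18); skip (16,20); take (19,23).
Selected: (3,6) (8,9) (9,11) (12,16) (16,17) (17,18) (19,23)

17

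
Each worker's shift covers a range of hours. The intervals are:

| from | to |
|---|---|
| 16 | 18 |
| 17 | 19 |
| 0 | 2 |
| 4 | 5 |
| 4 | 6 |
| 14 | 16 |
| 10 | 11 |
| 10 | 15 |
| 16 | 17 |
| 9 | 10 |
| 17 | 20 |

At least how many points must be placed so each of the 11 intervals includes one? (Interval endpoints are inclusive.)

5

Sorted: [0,2] [4,5] [4,6] [9,10] [10,11] [10,15] [14,16] [16,17] [16,18] [17,19] [17,20]
{[0,2]} hit by 2; {[4,5],[4,6]} hit by 5; {[9,10],[10,11],[10,15]} hit by 10; {[14,16],[16,17],[16,18]} hit by 16; {[17,19],[17,20]} hit by 19.
Points: 2, 5, 10, 16, 19 (5 total).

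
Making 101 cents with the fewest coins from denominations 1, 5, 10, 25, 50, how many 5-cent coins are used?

0

Greedy: take as many of the largest coin as possible, then repeat with the remainder.
101 − 2×50→1 − 1×1→0
Count of 5: 0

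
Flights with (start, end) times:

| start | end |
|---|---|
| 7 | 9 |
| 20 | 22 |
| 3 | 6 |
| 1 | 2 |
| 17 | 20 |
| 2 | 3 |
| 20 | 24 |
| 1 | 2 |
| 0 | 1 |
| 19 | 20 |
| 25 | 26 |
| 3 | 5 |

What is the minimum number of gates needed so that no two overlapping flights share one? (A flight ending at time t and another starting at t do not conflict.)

2

starts: [0, 1, 1, 2, 3, 3, 7, 17, 19, 20, 20, 25]
ends:   [1, 2, 2, 3, 5, 6, 9, 20, 20, 22, 24, 26]
s0→1 e1→0 s1→1 s1→2  — peak 2.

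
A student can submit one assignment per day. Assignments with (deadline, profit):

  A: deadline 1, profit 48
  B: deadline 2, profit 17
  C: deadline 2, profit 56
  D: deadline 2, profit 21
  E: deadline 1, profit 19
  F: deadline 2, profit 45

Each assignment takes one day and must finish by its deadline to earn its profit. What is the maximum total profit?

104

Profit order: C=56 A=48 F=45 D=21 E=19 B=17
Assign: C→slot 2, A→slot 1, F skipped, D skipped, E skipped, B skipped.
Slots: [1:A] [2:C]
Profit = 48 + 56 = 104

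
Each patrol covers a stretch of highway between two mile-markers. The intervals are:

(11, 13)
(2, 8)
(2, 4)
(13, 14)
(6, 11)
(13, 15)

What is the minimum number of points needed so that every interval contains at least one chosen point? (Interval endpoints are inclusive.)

3

Sort by right endpoint; whenever an interval is uncovered, place a point at its right end.
By right end: [2,4]  [2,8]  [6,11]  [11,13]  [13,14]  [13,15]
[2,4] uncovered → point at 4; [6,11] uncovered → point at 11; [13,14] uncovered → point at 14.
Points: 4, 11, 14 (3 total).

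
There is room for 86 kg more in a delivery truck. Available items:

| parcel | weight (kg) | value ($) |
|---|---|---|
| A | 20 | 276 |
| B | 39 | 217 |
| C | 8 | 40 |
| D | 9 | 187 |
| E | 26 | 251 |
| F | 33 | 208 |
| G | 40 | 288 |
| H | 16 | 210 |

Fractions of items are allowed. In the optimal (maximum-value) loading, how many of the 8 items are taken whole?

4

Greedy by value/weight ratio, highest first.
Order: D (187/9=20.78) > A (276/20=13.80) > H (210/16=13.12) > E (251/26=9.65) > G (288/40=7.20) > F (208/33=6.30) > B (217/39=5.56) > C (40/8=5.00)
Fill: take D (9 @ 187) → take A (20 @ 276) → take H (16 @ 210) → take E (26 @ 251) → take 15/40 of G → 108.00; 86/86 used.
4 item(s) taken whole; one partial (take 15/40 of G).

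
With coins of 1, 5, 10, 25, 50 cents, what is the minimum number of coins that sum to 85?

3

Greedy: take as many of the largest coin as possible, then repeat with the remainder.
85 − 1×50→35 − 1×25→10 − 1×10→0
Total coins = 1 + 1 + 1 = 3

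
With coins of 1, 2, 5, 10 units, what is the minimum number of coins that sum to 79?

10

Use the largest denomination that fits, subtract, and repeat.
79 = 7×10 + 1×5 + 2×2
Total coins = 7 + 1 + 2 = 10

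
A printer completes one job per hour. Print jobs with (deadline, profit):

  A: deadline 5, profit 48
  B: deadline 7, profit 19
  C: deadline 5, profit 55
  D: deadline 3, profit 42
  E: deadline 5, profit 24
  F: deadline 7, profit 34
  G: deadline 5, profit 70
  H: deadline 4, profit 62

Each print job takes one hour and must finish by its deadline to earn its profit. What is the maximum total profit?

Take jobs in profit order; each goes to the latest open slot no later than its deadline.
Profit order: G=70 H=62 C=55 A=48 D=42 F=34 E=24 B=19
Assign: G→slot 5, H→slot 4, C→slot 3, A→slot 2, D→slot 1, F→slot 7, E skipped, B→slot 6.
Slots: [1:D] [2:A] [3:C] [4:H] [5:G] [6:B] [7:F]
Profit = 42 + 48 + 55 + 62 + 70 + 19 + 34 = 330

330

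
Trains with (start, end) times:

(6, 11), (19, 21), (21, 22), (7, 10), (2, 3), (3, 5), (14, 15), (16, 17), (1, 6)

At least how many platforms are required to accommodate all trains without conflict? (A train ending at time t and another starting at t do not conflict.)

starts: [1, 2, 3, 6, 7, 14, 16, 19, 21]
ends:   [3, 5, 6, 10, 11, 15, 17, 21, 22]
s1→1 s2→2  — peak 2.

2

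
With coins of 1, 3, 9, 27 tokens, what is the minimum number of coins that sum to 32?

4

Greedy: take as many of the largest coin as possible, then repeat with the remainder.
32 = 1×27 + 1×3 + 2×1
Total coins = 1 + 1 + 2 = 4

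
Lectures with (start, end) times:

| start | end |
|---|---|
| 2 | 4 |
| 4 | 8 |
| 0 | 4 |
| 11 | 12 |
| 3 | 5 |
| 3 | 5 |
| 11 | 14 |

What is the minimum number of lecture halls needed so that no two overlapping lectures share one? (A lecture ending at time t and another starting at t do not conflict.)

The answer is the maximum number of intervals overlapping at any instant.
starts: [0, 2, 3, 3, 4, 11, 11]
ends:   [4, 4, 5, 5, 8, 12, 14]
s0→1 s2→2 s3→3 s3→4  — peak 4.

4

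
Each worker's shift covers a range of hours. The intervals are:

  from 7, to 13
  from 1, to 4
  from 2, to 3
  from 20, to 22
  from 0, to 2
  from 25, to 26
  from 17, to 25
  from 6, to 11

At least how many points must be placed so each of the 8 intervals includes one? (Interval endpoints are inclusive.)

4

By right end: [0,2]  [2,3]  [1,4]  [6,11]  [7,13]  [20,22]  [17,25]  [25,26]
[0,2] uncovered → point at 2; [6,11] uncovered → point at 11; [20,22] uncovered → point at 22; [25,26] uncovered → point at 26.
Points: 2, 11, 22, 26 (4 total).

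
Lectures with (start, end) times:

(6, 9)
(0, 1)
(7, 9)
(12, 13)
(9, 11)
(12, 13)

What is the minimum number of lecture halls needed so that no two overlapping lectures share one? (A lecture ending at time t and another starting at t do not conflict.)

The answer is the maximum number of intervals overlapping at any instant.
starts: [0, 6, 7, 9, 12, 12]
ends:   [1, 9, 9, 11, 13, 13]
s0→1 e1→0 s6→1 s7→2  — peak 2.

2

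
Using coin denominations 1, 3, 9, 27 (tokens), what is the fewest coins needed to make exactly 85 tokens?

5

Use the largest denomination that fits, subtract, and repeat.
85 = 3×27 + 1×3 + 1×1
Total coins = 3 + 1 + 1 = 5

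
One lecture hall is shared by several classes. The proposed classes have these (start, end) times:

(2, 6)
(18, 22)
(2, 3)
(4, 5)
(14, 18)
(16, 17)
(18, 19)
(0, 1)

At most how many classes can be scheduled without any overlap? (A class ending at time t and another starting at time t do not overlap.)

5

Greedy by earliest finish: after sorting by end time, pick each interval compatible with the last pick.
Sorted by end: (0,1)  (2,3)  (4,5)  (2,6)  (16,17)  (14,18)  (18,19)  (18,22)
take (0,1); take (2,3); take (4,5); take (16,17); take (18,19).
Selected 5 classes.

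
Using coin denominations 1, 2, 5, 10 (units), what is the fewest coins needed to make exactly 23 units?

4

Use the largest denomination that fits, subtract, and repeat.
23 − 2×10→3 − 1×2→1 − 1×1→0
Total coins = 2 + 1 + 1 = 4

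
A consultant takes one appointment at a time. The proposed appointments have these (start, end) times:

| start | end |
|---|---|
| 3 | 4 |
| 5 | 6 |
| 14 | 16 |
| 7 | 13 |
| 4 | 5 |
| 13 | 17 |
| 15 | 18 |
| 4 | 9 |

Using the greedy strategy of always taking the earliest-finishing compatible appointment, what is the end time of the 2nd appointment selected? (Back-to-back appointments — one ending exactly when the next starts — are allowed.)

5

Sort by end time and greedily take each interval whose start is ≥ the last chosen end.
By end time: (3,4), (4,5), (5,6), (4,9), (7,13), (14,16), (13,17), (15,18).
Pick (3,4); next start ≥ 4 → (4,5); next start ≥ 5 → (5,6); next start ≥ 6 → (7,13); next start ≥ 13 → (14,16).
Selected: (3,4) (4,5) (5,6) (7,13) (14,16)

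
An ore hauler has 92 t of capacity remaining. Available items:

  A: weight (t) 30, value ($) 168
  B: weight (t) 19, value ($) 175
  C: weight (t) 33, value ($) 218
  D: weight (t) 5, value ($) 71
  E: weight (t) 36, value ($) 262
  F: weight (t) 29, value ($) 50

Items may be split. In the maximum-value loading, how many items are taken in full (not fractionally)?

Greedy by value/weight ratio, highest first.
Order: D (71/5=14.20) > B (175/19=9.21) > E (262/36=7.28) > C (218/33=6.61) > A (168/30=5.60) > F (50/29=1.72)
Fill: take D (5 @ 71) → take B (19 @ 175) → take E (36 @ 262) → take 32/33 of C → 211.39; 92/92 used.
3 item(s) taken whole; one partial (take 32/33 of C).

3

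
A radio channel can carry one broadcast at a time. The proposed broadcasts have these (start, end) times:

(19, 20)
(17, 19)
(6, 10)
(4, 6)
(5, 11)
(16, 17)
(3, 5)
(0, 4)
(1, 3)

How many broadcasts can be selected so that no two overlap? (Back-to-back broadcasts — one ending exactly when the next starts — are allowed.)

Sorted by end: (1,3)  (0,4)  (3,5)  (4,6)  (6,10)  (5,11)  (16,17)  (17,19)  (19,20)
take (1,3); take (3,5); skip (4,6); take (6,10); skip (5,11); take (16,17); take (17,19); take (19,20).
Selected 6 broadcasts.

6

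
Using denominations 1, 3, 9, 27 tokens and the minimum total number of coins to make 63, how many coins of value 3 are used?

63 = 2×27 + 1×9
Count of 3: 0

0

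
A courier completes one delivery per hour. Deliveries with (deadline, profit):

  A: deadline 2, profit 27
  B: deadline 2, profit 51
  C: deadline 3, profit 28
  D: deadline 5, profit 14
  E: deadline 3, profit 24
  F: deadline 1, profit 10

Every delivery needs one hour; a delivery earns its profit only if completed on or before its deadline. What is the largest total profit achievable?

120

By profit: B(d2,51), C(d3,28), A(d2,27), E(d3,24), D(d5,14), F(d1,10)
B→slot 2; C→slot 3; A→slot 1; E skipped; D→slot 5; F skipped.
Profit = 27 + 51 + 28 + 14 = 120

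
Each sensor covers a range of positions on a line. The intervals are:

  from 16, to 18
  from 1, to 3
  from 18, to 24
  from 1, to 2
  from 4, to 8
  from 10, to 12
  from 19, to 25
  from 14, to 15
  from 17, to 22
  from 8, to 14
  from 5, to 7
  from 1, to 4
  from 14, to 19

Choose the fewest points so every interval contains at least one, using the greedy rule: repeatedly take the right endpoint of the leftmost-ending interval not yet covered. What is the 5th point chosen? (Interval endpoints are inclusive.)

By right end: [1,2]  [1,3]  [1,4]  [5,7]  [4,8]  [10,12]  [8,14]  [14,15]  [16,18]  [14,19]  [17,22]  [18,24]  [19,25]
[1,2] uncovered → point at 2; [5,7] uncovered → point at 7; [10,12] uncovered → point at 12; [14,15] uncovered → point at 15; [16,18] uncovered → point at 18; [19,25] uncovered → point at 25.
Points: 2, 7, 12, 15, 18, 25 (6 total).

18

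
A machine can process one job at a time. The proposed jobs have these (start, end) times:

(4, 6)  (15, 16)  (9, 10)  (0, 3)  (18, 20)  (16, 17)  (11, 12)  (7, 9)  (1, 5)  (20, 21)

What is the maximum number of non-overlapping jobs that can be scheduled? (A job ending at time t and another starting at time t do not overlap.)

9

Greedy by earliest finish: after sorting by end time, pick each interval compatible with the last pick.
Sorted by end: (0,3)  (1,5)  (4,6)  (7,9)  (9,10)  (11,12)  (15,16)  (16,17)  (18,20)  (20,21)
take (0,3); take (4,6); take (7,9); take (9,10); take (11,12); take (15,16); take (16,17); take (18,20); take (20,21).
Selected 9 jobs.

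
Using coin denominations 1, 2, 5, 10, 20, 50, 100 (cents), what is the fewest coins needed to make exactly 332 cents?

6

Use the largest denomination that fits, subtract, and repeat.
332 − 3×100→32 − 1×20→12 − 1×10→2 − 1×2→0
Total coins = 3 + 1 + 1 + 1 = 6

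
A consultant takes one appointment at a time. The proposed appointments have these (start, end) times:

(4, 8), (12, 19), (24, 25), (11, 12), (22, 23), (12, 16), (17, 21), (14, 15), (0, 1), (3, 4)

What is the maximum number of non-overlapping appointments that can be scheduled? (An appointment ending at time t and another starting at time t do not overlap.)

Sort by end time and greedily take each interval whose start is ≥ the last chosen end.
Sorted by end: (0,1)  (3,4)  (4,8)  (11,12)  (14,15)  (12,16)  (12,19)  (17,21)  (22,23)  (24,25)
take (0,1); take (3,4); take (4,8); take (11,12); take (14,15); skip (12,16); take (17,21); take (22,23); take (24,25).
Selected 8 appointments.

8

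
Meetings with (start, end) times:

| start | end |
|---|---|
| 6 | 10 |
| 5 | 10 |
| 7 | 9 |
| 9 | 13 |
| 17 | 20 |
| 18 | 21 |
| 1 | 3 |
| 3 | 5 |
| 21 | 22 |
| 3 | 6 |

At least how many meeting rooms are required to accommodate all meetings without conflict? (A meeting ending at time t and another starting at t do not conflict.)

3

The answer is the maximum number of intervals overlapping at any instant.
Events (time:±→running): 1:+→1 3:-→0 3:+→1 3:+→2 5:-→1 5:+→2 6:-→1 6:+→2 7:+→3 … peak 3.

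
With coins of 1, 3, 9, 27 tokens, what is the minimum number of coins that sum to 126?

126 = 4×27 + 2×9
Total coins = 4 + 2 = 6

6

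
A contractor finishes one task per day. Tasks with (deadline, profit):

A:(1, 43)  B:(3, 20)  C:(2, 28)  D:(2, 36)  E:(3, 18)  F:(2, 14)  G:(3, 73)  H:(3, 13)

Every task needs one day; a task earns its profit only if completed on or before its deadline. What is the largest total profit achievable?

152

By profit: G(d3,73), A(d1,43), D(d2,36), C(d2,28), B(d3,20), E(d3,18), F(d2,14), H(d3,13)
G→slot 3; A→slot 1; D→slot 2; C skipped; B skipped; E skipped; F skipped; H skipped.
Profit = 43 + 36 + 73 = 152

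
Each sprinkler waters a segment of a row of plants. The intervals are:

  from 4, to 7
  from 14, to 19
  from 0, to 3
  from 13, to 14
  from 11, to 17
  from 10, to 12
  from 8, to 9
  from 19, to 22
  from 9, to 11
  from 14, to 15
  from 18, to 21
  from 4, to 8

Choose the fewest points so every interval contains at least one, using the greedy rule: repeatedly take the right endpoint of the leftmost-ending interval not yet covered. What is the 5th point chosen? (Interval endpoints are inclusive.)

14

Sort by right endpoint; whenever an interval is uncovered, place a point at its right end.
Sorted: [0,3] [4,7] [4,8] [8,9] [9,11] [10,12] [13,14] [14,15] [11,17] [14,19] [18,21] [19,22]
{[0,3]} hit by 3; {[4,7],[4,8]} hit by 7; {[8,9],[9,11]} hit by 9; {[10,12]} hit by 12; {[13,14],[14,15],[11,17],[14,19]} hit by 14; {[18,21],[19,22]} hit by 21.
Points: 3, 7, 9, 12, 14, 21 (6 total).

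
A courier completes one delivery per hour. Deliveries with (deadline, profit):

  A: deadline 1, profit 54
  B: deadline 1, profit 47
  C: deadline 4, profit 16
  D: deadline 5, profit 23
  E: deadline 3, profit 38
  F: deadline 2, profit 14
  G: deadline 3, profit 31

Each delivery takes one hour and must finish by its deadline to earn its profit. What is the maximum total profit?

Take jobs in profit order; each goes to the latest open slot no later than its deadline.
Profit order: A=54 B=47 E=38 G=31 D=23 C=16 F=14
Assign: A→slot 1, B skipped, E→slot 3, G→slot 2, D→slot 5, C→slot 4, F skipped.
Slots: [1:A] [2:G] [3:E] [4:C] [5:D]
Profit = 54 + 31 + 38 + 16 + 23 = 162

162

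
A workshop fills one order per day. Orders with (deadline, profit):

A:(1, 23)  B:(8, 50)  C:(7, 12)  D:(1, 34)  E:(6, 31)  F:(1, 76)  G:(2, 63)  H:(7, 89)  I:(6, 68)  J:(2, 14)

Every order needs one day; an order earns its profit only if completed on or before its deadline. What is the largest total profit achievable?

389

Take jobs in profit order; each goes to the latest open slot no later than its deadline.
Profit order: H=89 F=76 I=68 G=63 B=50 D=34 E=31 A=23 J=14 C=12
Assign: H→slot 7, F→slot 1, I→slot 6, G→slot 2, B→slot 8, D skipped, E→slot 5, A skipped, J skipped, C→slot 4.
Slots: [1:F] [2:G] [4:C] [5:E] [6:I] [7:H] [8:B]
Profit = 76 + 63 + 12 + 31 + 68 + 89 + 50 = 389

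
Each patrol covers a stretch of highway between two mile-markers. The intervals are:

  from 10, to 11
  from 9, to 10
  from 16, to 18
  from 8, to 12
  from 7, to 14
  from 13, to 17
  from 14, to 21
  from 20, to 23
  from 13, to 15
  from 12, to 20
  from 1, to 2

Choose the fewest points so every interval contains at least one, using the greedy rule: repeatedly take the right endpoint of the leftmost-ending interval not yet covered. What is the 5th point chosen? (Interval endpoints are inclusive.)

By right end: [1,2]  [9,10]  [10,11]  [8,12]  [7,14]  [13,15]  [13,17]  [16,18]  [12,20]  [14,21]  [20,23]
[1,2] uncovered → point at 2; [9,10] uncovered → point at 10; [13,15] uncovered → point at 15; [16,18] uncovered → point at 18; [20,23] uncovered → point at 23.
Points: 2, 10, 15, 18, 23 (5 total).

23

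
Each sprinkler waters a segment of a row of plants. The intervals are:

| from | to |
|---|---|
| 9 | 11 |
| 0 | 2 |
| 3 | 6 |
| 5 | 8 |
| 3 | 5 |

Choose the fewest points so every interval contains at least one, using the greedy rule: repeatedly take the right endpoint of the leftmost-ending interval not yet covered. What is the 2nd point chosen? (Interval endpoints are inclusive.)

5

Sorted: [0,2] [3,5] [3,6] [5,8] [9,11]
{[0,2]} hit by 2; {[3,5],[3,6],[5,8]} hit by 5; {[9,11]} hit by 11.
Points: 2, 5, 11 (3 total).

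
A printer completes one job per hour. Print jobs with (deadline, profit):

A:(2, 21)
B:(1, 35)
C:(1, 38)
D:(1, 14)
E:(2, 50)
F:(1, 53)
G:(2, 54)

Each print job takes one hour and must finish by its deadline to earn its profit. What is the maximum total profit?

Sort by profit descending; place each in the latest free slot ≤ its deadline.
Profit order: G=54 F=53 E=50 C=38 B=35 A=21 D=14
Assign: G→slot 2, F→slot 1, E skipped, C skipped, B skipped, A skipped, D skipped.
Slots: [1:F] [2:G]
Profit = 53 + 54 = 107

107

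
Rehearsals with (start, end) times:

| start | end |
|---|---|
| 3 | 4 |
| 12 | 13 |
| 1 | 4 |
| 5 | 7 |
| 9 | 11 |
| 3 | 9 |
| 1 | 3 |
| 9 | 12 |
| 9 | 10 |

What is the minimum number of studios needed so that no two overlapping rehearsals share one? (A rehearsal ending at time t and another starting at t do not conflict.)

starts: [1, 1, 3, 3, 5, 9, 9, 9, 12]
ends:   [3, 4, 4, 7, 9, 10, 11, 12, 13]
s1→1 s1→2 e3→1 s3→2 s3→3  — peak 3.

3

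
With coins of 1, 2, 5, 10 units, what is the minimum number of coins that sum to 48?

48 = 4×10 + 1×5 + 1×2 + 1×1
Total coins = 4 + 1 + 1 + 1 = 7

7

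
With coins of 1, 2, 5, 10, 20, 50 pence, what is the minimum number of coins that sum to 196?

Use the largest denomination that fits, subtract, and repeat.
196 − 3×50→46 − 2×20→6 − 1×5→1 − 1×1→0
Total coins = 3 + 2 + 1 + 1 = 7

7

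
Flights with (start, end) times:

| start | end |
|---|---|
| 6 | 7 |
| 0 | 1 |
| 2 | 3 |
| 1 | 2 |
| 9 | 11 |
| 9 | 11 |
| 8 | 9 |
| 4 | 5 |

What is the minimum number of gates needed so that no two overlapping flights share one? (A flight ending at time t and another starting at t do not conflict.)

Count concurrent intervals with a sweep; the peak is the room count.
Events (time:±→running): 0:+→1 1:-→0 1:+→1 2:-→0 2:+→1 3:-→0 4:+→1 5:-→0 6:+→1 7:-→0 8:+→1 9:-→0 9:+→1 9:+→2 … peak 2.

2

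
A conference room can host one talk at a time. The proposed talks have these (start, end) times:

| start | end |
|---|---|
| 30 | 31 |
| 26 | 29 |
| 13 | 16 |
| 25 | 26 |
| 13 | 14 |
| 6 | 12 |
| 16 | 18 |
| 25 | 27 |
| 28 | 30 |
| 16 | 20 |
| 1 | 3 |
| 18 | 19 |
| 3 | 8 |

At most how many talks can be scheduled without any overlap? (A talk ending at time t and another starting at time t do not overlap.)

Sorted by end: (1,3)  (3,8)  (6,12)  (13,14)  (13,16)  (16,18)  (18,19)  (16,20)  (25,26)  (25,27)  (26,29)  (28,30)  (30,31)
take (1,3); take (3,8); take (13,14); skip (13,16); take (16,18); take (18,19); take (25,26); skip (25,27); take (26,29); take (30,31).
Selected 8 talks.

8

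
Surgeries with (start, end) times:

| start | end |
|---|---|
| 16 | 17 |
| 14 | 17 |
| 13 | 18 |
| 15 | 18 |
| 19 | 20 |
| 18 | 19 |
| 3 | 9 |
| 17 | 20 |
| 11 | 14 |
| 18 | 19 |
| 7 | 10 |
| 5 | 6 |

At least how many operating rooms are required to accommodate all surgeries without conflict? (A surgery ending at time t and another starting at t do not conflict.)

4

Count concurrent intervals with a sweep; the peak is the room count.
starts: [3, 5, 7, 11, 13, 14, 15, 16, 17, 18, 18, 19]
ends:   [6, 9, 10, 14, 17, 17, 18, 18, 19, 19, 20, 20]
s3→1 s5→2 e6→1 s7→2 e9→1 e10→0 s11→1 s13→2 e14→1 s14→2 s15→3 s16→4  — peak 4.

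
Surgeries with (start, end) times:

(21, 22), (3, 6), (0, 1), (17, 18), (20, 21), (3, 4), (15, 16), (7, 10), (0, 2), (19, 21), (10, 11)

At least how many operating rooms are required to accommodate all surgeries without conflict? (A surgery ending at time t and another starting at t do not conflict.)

2

The answer is the maximum number of intervals overlapping at any instant.
Events (time:±→running): 0:+→1 0:+→2 … peak 2.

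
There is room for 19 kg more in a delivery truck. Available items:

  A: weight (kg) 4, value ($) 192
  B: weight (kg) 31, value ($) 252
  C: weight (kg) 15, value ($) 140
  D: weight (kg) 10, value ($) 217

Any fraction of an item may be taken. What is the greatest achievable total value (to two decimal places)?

455.67

Ratios (sorted): A 48.00, D 21.70, C 9.33, B 8.13
take A (4 @ 192); take D (10 @ 217); take 5/15 of C → 46.67. Capacity used 19/19.
Total value = 455.67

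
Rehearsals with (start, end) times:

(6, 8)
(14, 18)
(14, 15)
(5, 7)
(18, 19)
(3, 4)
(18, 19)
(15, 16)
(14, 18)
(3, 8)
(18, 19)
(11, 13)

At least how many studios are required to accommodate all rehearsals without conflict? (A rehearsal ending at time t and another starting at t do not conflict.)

3

starts: [3, 3, 5, 6, 11, 14, 14, 14, 15, 18, 18, 18]
ends:   [4, 7, 8, 8, 13, 15, 16, 18, 18, 19, 19, 19]
s3→1 s3→2 e4→1 s5→2 s6→3  — peak 3.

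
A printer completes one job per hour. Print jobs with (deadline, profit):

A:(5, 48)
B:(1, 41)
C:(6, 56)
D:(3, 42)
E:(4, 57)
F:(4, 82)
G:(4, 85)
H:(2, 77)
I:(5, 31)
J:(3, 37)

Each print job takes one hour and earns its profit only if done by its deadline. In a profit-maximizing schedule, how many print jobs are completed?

6

Sort by profit descending; place each in the latest free slot ≤ its deadline.
Profit order: G=85 F=82 H=77 E=57 C=56 A=48 D=42 B=41 J=37 I=31
Assign: G→slot 4, F→slot 3, H→slot 2, E→slot 1, C→slot 6, A→slot 5, D skipped, B skipped, J skipped, I skipped.
Slots: [1:E] [2:H] [3:F] [4:G] [5:A] [6:C]
6 of 10 scheduled.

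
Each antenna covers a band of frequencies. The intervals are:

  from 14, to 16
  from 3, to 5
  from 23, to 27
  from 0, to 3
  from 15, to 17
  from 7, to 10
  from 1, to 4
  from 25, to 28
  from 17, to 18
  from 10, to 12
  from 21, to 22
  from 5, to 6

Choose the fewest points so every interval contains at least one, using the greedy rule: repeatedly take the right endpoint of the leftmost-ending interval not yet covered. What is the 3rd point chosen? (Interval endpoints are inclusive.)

10

Sorted: [0,3] [1,4] [3,5] [5,6] [7,10] [10,12] [14,16] [15,17] [17,18] [21,22] [23,27] [25,28]
{[0,3],[1,4],[3,5]} hit by 3; {[5,6]} hit by 6; {[7,10],[10,12]} hit by 10; {[14,16],[15,17]} hit by 16; {[17,18]} hit by 18; {[21,22]} hit by 22; {[23,27],[25,28]} hit by 27.
Points: 3, 6, 10, 16, 18, 22, 27 (7 total).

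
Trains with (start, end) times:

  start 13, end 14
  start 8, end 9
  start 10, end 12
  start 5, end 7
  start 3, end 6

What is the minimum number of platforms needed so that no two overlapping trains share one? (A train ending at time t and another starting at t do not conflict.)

2

Events (time:±→running): 3:+→1 5:+→2 … peak 2.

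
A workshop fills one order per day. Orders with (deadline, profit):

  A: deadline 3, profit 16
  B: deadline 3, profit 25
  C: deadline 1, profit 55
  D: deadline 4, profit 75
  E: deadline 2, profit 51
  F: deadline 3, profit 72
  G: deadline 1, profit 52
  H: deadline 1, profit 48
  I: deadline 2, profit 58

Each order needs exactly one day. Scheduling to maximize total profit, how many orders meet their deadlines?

Take jobs in profit order; each goes to the latest open slot no later than its deadline.
Profit order: D=75 F=72 I=58 C=55 G=52 E=51 H=48 B=25 A=16
Assign: D→slot 4, F→slot 3, I→slot 2, C→slot 1, G skipped, E skipped, H skipped, B skipped, A skipped.
Slots: [1:C] [2:I] [3:F] [4:D]
4 of 9 scheduled.

4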